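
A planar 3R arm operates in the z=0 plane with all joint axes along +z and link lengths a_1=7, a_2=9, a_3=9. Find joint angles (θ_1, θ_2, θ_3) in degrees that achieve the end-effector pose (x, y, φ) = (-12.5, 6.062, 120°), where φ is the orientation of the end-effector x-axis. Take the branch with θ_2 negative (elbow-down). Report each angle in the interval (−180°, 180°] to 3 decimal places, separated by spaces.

wrist centre = target − a_3·(cos φ, sin φ) = (-8.0000, -1.7322)
cos θ_2 = (67.0006−7²−9²)/(2·7·9) = -0.5000; θ_2 = -119.9997° (elbow-down)
β = atan2(-1.7322,-8.0000) = -167.7824°; ψ = atan2(-7.7943,2.5000) = -72.2161°
θ_1 = β − ψ = -95.5663°
θ_3 = φ − θ_1 − θ_2 = -24.4340° (wrapped to (-180°,180°])

-95.566 -120.000 -24.434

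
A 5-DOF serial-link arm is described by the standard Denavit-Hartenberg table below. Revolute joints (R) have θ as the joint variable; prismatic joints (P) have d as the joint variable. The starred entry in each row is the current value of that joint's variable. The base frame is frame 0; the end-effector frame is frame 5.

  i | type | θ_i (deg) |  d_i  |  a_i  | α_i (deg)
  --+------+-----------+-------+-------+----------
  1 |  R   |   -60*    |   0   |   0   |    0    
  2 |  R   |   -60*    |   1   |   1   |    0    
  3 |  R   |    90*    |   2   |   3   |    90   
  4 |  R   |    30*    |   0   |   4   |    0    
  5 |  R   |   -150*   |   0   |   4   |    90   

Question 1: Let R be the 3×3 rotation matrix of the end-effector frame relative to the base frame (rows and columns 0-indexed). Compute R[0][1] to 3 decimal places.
End-effector y-axis (col 1 of R) = (-0.5000,-0.8660,0.0000)
R[0][1] = -0.5000

-0.500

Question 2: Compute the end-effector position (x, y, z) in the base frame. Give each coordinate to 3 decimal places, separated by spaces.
3.366 -3.098 1.536

after link 1: o_1 = (0.0000, 0.0000, 0.0000)
after link 2: o_2 = (-0.5000, -0.8660, 1.0000)
after link 3: o_3 = (2.0981, -2.3660, 3.0000)
after link 4: o_4 = (5.0981, -4.0981, 5.0000)
after link 5: o_5 = (3.3660, -3.0981, 1.5359)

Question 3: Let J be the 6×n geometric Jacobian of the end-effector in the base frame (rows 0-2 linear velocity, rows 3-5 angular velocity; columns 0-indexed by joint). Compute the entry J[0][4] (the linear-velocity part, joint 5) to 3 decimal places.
3.000

axis z_4 = (-0.5000,-0.8660,0.0000); lever o_n−o_4 = (-1.7321,1.0000,-3.4641)
cross product → J_v[:, 4] = (3.0000,-1.7321,-2.0000)
J_ω[:, 4] = z_4
entry J[0][4] = 3.0000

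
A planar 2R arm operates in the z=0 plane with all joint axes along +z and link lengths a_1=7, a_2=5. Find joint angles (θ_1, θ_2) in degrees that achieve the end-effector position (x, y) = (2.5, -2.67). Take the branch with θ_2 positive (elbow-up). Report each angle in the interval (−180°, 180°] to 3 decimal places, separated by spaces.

-90.002 149.999

cos θ_2 = (13.3789−7²−5²)/(2·7·5) = -0.8660; θ_2 = 149.9989° (elbow-up)
β = atan2(-2.6700,2.5000) = -46.8833°; ψ = atan2(2.5001,2.6699) = 43.1185°
θ_1 = β − ψ = -90.0018°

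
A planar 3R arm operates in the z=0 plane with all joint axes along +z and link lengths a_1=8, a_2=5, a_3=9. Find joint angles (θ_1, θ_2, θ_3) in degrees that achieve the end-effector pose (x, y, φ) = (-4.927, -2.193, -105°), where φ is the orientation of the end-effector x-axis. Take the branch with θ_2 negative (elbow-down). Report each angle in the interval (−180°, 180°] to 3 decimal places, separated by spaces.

149.995 -119.998 -134.997

wrist centre = target − a_3·(cos φ, sin φ) = (-2.5976, 6.5003)
cos θ_2 = (49.0020−8²−5²)/(2·8·5) = -0.5000; θ_2 = -119.9983° (elbow-down)
β = atan2(6.5003,-2.5976) = 111.7824°; ψ = atan2(-4.3302,5.5001) = -38.2130°
θ_1 = β − ψ = 149.9954°
θ_3 = φ − θ_1 − θ_2 = -134.9971° (wrapped to (-180°,180°])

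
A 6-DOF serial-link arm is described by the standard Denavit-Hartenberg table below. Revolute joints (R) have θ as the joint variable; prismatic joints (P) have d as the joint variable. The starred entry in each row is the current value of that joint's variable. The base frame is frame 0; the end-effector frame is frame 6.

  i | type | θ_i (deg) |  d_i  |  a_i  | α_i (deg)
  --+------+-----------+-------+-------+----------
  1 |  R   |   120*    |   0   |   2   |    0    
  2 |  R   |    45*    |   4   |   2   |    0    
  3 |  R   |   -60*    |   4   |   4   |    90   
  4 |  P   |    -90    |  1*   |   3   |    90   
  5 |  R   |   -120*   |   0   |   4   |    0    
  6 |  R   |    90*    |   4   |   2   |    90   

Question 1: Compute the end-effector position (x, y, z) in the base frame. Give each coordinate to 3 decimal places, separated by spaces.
after link 1: o_1 = (-1.0000, 1.7321, 0.0000)
after link 2: o_2 = (-2.9319, 2.2497, 4.0000)
after link 3: o_3 = (-3.9671, 6.1134, 8.0000)
after link 4: o_4 = (-3.0012, 6.3722, 5.0000)
after link 5: o_5 = (-6.3473, 5.4756, 7.0000)
after link 6: o_6 = (-6.2779, 1.3531, 5.2679)

-6.278 1.353 5.268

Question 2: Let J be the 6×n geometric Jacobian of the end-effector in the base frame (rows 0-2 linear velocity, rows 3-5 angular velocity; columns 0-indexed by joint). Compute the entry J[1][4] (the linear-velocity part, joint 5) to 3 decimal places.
axis z_4 = (0.2588,-0.9659,-0.0000); lever o_n−o_4 = (-3.2767,-5.0191,0.2679)
cross product → J_v[:, 4] = (-0.2588,-0.0694,-4.4641)
J_ω[:, 4] = z_4
entry J[1][4] = -0.0694

-0.069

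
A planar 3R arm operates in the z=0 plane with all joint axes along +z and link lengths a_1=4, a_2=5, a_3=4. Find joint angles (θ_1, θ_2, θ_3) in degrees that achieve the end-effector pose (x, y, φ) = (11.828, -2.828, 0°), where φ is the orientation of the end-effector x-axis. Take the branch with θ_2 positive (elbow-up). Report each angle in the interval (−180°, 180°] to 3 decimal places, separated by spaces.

-45.009 45.018 -0.010

wrist centre = target − a_3·(cos φ, sin φ) = (7.8280, -2.8280)
cos θ_2 = (69.2752−4²−5²)/(2·4·5) = 0.7069; θ_2 = 45.0184° (elbow-up)
β = atan2(-2.8280,7.8280) = -19.8631°; ψ = atan2(3.5367,7.5344) = 25.1455°
θ_1 = β − ψ = -45.0087°
θ_3 = φ − θ_1 − θ_2 = -0.0098° (wrapped to (-180°,180°])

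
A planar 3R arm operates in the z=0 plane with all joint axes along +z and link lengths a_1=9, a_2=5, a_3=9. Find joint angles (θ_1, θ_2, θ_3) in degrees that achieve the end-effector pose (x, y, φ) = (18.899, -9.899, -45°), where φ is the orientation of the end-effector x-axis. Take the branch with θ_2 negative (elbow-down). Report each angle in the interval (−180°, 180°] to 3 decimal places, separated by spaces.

wrist centre = target − a_3·(cos φ, sin φ) = (12.5350, -3.5350)
cos θ_2 = (169.6237−9²−5²)/(2·9·5) = 0.7069; θ_2 = -45.0143° (elbow-down)
β = atan2(-3.5350,12.5350) = -15.7491°; ψ = atan2(-3.5364,12.5347) = -15.7554°
θ_1 = β − ψ = 0.0063°
θ_3 = φ − θ_1 − θ_2 = 0.0080° (wrapped to (-180°,180°])

0.006 -45.014 0.008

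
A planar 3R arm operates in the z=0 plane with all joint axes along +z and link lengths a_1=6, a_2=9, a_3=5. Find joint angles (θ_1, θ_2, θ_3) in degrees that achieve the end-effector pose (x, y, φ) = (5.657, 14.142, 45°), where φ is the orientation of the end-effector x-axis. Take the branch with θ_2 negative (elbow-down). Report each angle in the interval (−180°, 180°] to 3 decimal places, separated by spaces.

wrist centre = target − a_3·(cos φ, sin φ) = (2.1215, 10.6065)
cos θ_2 = (116.9977−6²−9²)/(2·6·9) = -0.0000; θ_2 = -90.0012° (elbow-down)
β = atan2(10.6065,2.1215) = 78.6892°; ψ = atan2(-9.0000,5.9998) = -56.3108°
θ_1 = β − ψ = 134.9999°
θ_3 = φ − θ_1 − θ_2 = 0.0013° (wrapped to (-180°,180°])

135.000 -90.001 0.001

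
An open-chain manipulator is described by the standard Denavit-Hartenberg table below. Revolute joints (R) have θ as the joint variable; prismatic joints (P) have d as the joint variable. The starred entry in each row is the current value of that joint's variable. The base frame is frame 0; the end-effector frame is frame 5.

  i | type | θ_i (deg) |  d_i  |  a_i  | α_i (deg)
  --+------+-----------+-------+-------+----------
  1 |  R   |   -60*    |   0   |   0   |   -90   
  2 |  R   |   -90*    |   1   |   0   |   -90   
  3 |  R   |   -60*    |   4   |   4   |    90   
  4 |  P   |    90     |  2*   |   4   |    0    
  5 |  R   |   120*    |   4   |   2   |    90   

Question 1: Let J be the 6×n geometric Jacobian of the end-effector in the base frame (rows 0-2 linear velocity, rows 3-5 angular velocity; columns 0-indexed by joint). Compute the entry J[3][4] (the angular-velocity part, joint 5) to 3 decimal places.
0.433

axis z_4 = (0.4330,0.2500,-0.8660); lever o_n−o_4 = (-0.0670,1.1160,-4.3301)
cross product → J_v[:, 4] = (-0.1160,1.9330,0.5000)
J_ω[:, 4] = z_4
entry J[3][4] = 0.4330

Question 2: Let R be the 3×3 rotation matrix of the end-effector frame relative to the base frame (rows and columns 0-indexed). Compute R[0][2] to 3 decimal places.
0.058

End-effector z-axis (col 2 of R) = (0.0580,-0.9665,-0.2500)
R[0][2] = 0.0580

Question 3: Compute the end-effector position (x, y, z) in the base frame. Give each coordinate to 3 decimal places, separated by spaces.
8.665 -3.080 -4.062

after link 1: o_1 = (0.0000, 0.0000, 0.0000)
after link 2: o_2 = (0.8660, 0.5000, 0.0000)
after link 3: o_3 = (5.8660, -1.2321, 2.0000)
after link 4: o_4 = (8.7321, -4.1962, 0.2679)
after link 5: o_5 = (8.6651, -3.0801, -4.0622)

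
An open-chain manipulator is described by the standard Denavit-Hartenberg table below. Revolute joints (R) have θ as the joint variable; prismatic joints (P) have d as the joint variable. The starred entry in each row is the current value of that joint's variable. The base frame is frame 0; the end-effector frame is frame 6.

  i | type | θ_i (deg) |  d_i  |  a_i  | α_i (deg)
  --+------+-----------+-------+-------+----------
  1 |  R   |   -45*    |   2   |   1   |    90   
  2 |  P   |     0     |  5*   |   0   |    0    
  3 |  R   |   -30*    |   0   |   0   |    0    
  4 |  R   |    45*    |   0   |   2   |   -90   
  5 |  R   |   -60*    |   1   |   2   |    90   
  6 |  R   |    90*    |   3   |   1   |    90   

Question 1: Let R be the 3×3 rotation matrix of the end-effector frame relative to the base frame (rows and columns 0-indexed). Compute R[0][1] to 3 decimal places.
-0.945

End-effector y-axis (col 1 of R) = (-0.9451,0.2380,-0.2241)
R[0][1] = -0.9451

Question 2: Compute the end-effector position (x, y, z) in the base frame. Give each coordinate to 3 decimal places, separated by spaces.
-5.205 -6.437 4.036

after link 1: o_1 = (0.7071, -0.7071, 2.0000)
after link 2: o_2 = (-2.8284, -4.2426, 2.0000)
after link 3: o_3 = (-2.8284, -4.2426, 2.0000)
after link 4: o_4 = (-1.4624, -5.6087, 2.5176)
after link 5: o_5 = (-2.1871, -7.3334, 3.7424)
after link 6: o_6 = (-5.2053, -6.4365, 4.0359)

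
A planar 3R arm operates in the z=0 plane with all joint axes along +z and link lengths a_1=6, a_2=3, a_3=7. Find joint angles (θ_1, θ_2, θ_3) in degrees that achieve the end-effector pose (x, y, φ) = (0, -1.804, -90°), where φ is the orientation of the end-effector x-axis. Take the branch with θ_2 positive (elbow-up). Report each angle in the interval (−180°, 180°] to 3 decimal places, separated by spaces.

wrist centre = target − a_3·(cos φ, sin φ) = (-0.0000, 5.1960)
cos θ_2 = (26.9984−6²−3²)/(2·6·3) = -0.5000; θ_2 = 120.0029° (elbow-up)
β = atan2(5.1960,-0.0000) = 90.0000°; ψ = atan2(2.5980,4.4999) = 30.0000°
θ_1 = β − ψ = 60.0000°
θ_3 = φ − θ_1 − θ_2 = 89.9971° (wrapped to (-180°,180°])

60.000 120.003 89.997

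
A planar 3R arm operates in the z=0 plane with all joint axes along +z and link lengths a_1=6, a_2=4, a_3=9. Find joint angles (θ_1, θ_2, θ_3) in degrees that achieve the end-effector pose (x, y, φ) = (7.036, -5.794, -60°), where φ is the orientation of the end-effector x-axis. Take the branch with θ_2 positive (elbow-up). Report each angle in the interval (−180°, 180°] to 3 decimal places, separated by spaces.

0.001 149.997 150.003

wrist centre = target − a_3·(cos φ, sin φ) = (2.5360, 2.0002)
cos θ_2 = (10.4322−6²−4²)/(2·6·4) = -0.8660; θ_2 = 149.9966° (elbow-up)
β = atan2(2.0002,2.5360) = 38.2640°; ψ = atan2(2.0002,2.5360) = 38.2635°
θ_1 = β − ψ = 0.0005°
θ_3 = φ − θ_1 − θ_2 = 150.0029° (wrapped to (-180°,180°])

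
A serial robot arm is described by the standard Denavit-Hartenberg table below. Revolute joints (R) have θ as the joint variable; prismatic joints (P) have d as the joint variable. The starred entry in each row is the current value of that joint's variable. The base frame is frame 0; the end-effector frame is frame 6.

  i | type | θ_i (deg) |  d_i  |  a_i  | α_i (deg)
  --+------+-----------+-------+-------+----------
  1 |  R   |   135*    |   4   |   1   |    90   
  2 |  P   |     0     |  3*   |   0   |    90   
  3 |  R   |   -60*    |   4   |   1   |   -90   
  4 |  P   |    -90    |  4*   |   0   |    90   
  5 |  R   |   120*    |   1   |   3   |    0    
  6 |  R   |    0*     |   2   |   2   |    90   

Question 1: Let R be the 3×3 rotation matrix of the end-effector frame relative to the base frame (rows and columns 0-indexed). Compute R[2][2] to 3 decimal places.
-0.866

End-effector z-axis (col 2 of R) = (-0.1294,0.4830,-0.8660)
R[2][2] = -0.8660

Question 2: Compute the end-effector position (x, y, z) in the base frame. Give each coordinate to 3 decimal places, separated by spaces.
1.190 11.392 2.500

after link 1: o_1 = (-0.7071, 0.7071, 4.0000)
after link 2: o_2 = (1.4142, 2.8284, 4.0000)
after link 3: o_3 = (0.4483, 2.5696, -0.0000)
after link 4: o_4 = (-0.5870, 6.4333, -0.0000)
after link 5: o_5 = (-0.2935, 9.2017, 1.5000)
after link 6: o_6 = (1.1901, 11.3924, 2.5000)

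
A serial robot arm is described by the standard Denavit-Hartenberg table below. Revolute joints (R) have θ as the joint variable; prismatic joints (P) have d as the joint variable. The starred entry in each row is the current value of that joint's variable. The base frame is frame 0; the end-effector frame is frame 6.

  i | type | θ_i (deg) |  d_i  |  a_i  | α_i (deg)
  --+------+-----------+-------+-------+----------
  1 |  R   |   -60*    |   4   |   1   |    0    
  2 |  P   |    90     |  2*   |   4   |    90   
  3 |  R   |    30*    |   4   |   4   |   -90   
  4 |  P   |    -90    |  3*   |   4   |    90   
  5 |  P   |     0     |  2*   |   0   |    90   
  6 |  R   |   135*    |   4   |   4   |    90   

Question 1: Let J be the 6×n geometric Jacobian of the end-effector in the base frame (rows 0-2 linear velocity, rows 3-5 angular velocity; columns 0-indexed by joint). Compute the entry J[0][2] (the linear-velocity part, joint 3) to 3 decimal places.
axis z_2 = (0.5000,-0.8660,0.0000); lever o_n−o_2 = (2.3975,-4.5874,-1.2802)
cross product → J_v[:, 2] = (1.1087,0.6401,-0.2174)
J_ω[:, 2] = z_2
entry J[0][2] = 1.1087

1.109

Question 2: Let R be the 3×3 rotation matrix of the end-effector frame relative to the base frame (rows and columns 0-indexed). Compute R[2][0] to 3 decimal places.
-0.354

End-effector x-axis (col 0 of R) = (-0.8839,0.3062,-0.3536)
R[2][0] = -0.3536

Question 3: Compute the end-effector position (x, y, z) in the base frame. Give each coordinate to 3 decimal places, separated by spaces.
6.362 -3.453 4.720

after link 1: o_1 = (0.5000, -0.8660, 4.0000)
after link 2: o_2 = (3.9641, 1.1340, 6.0000)
after link 3: o_3 = (8.9641, -0.5981, 8.0000)
after link 4: o_4 = (9.6651, -4.8122, 10.5981)
after link 5: o_5 = (8.1651, -5.6782, 9.5981)
after link 6: o_6 = (6.3616, -3.4535, 4.7198)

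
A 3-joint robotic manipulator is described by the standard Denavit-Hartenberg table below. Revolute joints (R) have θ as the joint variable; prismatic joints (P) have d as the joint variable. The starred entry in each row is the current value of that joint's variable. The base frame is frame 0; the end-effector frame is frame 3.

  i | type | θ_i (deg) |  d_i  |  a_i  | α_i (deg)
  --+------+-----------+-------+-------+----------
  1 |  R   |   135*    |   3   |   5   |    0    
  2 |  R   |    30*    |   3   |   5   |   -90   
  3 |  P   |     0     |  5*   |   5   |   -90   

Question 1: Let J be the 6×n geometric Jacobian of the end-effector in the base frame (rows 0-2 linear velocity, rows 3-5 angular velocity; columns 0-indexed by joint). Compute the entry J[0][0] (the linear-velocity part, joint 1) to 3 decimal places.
axis z_0 = ẑ; lever o_n−o_0 = (-14.4889,1.2941,6.0000)
cross product → J_v[:, 0] = (-1.2941,-14.4889,0.0000)
J_ω[:, 0] = z_0
entry J[0][0] = -1.2941

-1.294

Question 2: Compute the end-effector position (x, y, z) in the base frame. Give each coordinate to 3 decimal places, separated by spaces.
after link 1: o_1 = (-3.5355, 3.5355, 3.0000)
after link 2: o_2 = (-8.3652, 4.8296, 6.0000)
after link 3: o_3 = (-14.4889, 1.2941, 6.0000)

-14.489 1.294 6.000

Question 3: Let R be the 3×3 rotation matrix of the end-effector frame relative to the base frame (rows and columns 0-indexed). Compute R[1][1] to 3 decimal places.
End-effector y-axis (col 1 of R) = (0.2588,0.9659,-0.0000)
R[1][1] = 0.9659

0.966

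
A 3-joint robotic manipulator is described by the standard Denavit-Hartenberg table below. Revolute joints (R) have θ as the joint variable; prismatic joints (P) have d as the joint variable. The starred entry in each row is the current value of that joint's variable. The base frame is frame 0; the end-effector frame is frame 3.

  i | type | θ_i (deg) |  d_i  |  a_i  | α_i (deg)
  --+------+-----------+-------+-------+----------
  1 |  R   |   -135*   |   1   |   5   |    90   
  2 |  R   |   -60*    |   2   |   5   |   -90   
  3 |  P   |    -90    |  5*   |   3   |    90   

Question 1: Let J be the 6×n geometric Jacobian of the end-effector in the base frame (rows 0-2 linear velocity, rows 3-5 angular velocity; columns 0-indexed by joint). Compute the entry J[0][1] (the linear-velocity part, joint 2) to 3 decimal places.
axis z_1 = (-0.7071,0.7071,0.0000); lever o_n−o_1 = (-8.3652,-1.2941,-1.8301)
cross product → J_v[:, 1] = (-1.2941,-1.2941,6.8301)
J_ω[:, 1] = z_1
entry J[0][1] = -1.2941

-1.294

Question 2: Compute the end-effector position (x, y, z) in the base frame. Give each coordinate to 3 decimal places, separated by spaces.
after link 1: o_1 = (-3.5355, -3.5355, 1.0000)
after link 2: o_2 = (-6.7175, -3.8891, -3.3301)
after link 3: o_3 = (-11.9007, -4.8296, -0.8301)

-11.901 -4.830 -0.830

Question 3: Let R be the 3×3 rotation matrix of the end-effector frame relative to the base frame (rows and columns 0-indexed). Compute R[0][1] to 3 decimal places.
-0.612

End-effector y-axis (col 1 of R) = (-0.6124,-0.6124,0.5000)
R[0][1] = -0.6124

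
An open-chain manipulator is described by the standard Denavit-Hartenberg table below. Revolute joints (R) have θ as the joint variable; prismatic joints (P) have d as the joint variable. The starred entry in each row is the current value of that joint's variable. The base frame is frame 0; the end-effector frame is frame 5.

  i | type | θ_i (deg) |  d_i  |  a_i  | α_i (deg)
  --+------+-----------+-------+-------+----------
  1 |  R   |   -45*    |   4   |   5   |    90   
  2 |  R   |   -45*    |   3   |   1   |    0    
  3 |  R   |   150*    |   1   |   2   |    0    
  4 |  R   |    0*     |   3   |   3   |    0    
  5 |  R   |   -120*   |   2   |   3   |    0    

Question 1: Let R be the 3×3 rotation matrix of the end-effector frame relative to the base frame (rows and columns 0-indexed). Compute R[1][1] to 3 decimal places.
End-effector y-axis (col 1 of R) = (0.1830,-0.1830,0.9659)
R[1][1] = -0.1830

-0.183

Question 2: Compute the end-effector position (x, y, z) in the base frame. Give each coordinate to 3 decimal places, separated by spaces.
-1.194 -11.533 7.346

after link 1: o_1 = (3.5355, -3.5355, 4.0000)
after link 2: o_2 = (1.9142, -6.1569, 3.2929)
after link 3: o_3 = (0.8411, -6.4979, 5.2247)
after link 4: o_4 = (-1.8293, -8.0702, 8.1225)
after link 5: o_5 = (-1.1945, -11.5335, 7.3461)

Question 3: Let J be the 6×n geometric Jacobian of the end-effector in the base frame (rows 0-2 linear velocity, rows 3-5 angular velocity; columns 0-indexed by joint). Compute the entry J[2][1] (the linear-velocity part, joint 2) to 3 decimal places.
2.311

axis z_1 = (-0.7071,-0.7071,0.0000); lever o_n−o_1 = (-4.7300,-7.9979,3.3461)
cross product → J_v[:, 1] = (-2.3660,2.3660,2.3108)
J_ω[:, 1] = z_1
entry J[2][1] = 2.3108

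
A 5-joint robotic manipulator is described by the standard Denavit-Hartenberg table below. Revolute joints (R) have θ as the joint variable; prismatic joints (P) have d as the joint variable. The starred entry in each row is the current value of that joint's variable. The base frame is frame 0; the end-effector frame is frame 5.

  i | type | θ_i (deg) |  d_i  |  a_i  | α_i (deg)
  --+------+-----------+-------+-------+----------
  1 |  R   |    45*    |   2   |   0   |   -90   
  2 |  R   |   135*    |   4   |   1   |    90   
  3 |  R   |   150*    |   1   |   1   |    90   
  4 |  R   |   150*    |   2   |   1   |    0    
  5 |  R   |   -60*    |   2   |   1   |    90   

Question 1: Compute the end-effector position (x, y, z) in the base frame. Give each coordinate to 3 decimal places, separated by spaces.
-5.517 5.133 -1.807

after link 1: o_1 = (0.0000, 0.0000, 2.0000)
after link 2: o_2 = (-3.3284, 2.3284, 1.2929)
after link 3: o_3 = (-2.7490, 3.6150, 1.1982)
after link 4: o_4 = (-4.2925, 3.9086, -0.3928)
after link 5: o_5 = (-5.5173, 5.1333, -1.8070)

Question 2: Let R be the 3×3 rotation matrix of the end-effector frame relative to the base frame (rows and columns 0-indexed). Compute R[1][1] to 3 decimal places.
0.362

End-effector y-axis (col 1 of R) = (-0.8624,0.3624,-0.3536)
R[1][1] = 0.3624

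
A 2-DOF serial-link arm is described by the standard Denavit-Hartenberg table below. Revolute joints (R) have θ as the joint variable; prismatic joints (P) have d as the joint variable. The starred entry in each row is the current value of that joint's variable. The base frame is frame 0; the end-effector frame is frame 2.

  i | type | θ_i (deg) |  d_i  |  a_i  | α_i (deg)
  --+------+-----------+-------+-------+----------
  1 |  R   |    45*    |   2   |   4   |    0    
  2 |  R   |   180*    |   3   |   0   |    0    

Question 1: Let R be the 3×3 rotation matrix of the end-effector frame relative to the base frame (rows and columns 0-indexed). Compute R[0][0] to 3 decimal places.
-0.707

End-effector x-axis (col 0 of R) = (-0.7071,-0.7071,0.0000)
R[0][0] = -0.7071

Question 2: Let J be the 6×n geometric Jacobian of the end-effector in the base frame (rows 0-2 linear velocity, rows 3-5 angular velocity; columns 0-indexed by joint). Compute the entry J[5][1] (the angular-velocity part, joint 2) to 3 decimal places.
1.000

axis z_1 = (0.0000,0.0000,1.0000); lever o_n−o_1 = (0.0000,0.0000,3.0000)
cross product → J_v[:, 1] = (0.0000,0.0000,0.0000)
J_ω[:, 1] = z_1
entry J[5][1] = 1.0000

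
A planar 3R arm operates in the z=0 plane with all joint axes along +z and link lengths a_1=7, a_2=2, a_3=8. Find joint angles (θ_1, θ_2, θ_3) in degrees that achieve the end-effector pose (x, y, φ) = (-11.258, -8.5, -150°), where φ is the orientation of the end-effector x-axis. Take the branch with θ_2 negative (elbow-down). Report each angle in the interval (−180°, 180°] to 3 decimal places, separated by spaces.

-117.794 -120.007 87.801

wrist centre = target − a_3·(cos φ, sin φ) = (-4.3298, -4.5000)
cos θ_2 = (38.9971−7²−2²)/(2·7·2) = -0.5001; θ_2 = -120.0068° (elbow-down)
β = atan2(-4.5000,-4.3298) = -133.8957°; ψ = atan2(-1.7319,5.9998) = -16.1016°
θ_1 = β − ψ = -117.7941°
θ_3 = φ − θ_1 − θ_2 = 87.8009° (wrapped to (-180°,180°])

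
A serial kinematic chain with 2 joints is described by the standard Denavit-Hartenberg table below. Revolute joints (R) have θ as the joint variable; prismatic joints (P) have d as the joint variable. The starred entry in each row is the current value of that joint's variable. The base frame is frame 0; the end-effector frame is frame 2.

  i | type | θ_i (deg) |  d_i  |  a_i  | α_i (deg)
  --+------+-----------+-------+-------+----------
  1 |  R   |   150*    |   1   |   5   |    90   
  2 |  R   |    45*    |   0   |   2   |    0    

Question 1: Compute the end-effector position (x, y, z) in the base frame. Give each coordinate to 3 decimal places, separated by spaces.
-5.555 3.207 2.414

after link 1: o_1 = (-4.3301, 2.5000, 1.0000)
after link 2: o_2 = (-5.5549, 3.2071, 2.4142)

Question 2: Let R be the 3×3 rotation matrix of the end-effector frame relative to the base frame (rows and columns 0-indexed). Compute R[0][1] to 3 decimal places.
End-effector y-axis (col 1 of R) = (0.6124,-0.3536,0.7071)
R[0][1] = 0.6124

0.612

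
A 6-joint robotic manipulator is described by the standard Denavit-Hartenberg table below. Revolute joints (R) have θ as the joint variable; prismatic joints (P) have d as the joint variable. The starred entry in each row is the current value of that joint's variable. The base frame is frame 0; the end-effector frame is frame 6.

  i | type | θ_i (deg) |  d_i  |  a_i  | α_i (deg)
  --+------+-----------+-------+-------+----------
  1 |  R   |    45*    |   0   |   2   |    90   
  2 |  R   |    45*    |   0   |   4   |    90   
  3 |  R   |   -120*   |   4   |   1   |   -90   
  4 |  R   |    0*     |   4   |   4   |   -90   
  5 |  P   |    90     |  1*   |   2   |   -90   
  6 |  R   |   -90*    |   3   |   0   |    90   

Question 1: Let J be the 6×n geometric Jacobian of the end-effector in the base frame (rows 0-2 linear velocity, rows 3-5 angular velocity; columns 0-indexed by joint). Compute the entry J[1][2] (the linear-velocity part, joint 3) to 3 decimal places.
0.848

axis z_2 = (0.5000,0.5000,-0.7071); lever o_n−o_2 = (-0.0658,3.7979,-1.6037)
cross product → J_v[:, 2] = (1.8837,0.8484,1.9319)
J_ω[:, 2] = z_2
entry J[1][2] = 0.8484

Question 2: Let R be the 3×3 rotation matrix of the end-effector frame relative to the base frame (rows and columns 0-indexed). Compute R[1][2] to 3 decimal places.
End-effector z-axis (col 2 of R) = (0.0795,0.7866,0.6124)
R[1][2] = 0.7866

0.787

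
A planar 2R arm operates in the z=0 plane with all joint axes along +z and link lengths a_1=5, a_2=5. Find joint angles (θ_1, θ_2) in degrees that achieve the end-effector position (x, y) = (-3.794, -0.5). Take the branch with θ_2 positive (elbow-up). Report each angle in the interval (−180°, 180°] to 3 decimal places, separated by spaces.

cos θ_2 = (14.6444−5²−5²)/(2·5·5) = -0.7071; θ_2 = 135.0004° (elbow-up)
β = atan2(-0.5000,-3.7940) = -172.4924°; ψ = atan2(3.5355,1.4644) = 67.5002°
θ_1 = β − ψ = -239.9926°

120.007 135.000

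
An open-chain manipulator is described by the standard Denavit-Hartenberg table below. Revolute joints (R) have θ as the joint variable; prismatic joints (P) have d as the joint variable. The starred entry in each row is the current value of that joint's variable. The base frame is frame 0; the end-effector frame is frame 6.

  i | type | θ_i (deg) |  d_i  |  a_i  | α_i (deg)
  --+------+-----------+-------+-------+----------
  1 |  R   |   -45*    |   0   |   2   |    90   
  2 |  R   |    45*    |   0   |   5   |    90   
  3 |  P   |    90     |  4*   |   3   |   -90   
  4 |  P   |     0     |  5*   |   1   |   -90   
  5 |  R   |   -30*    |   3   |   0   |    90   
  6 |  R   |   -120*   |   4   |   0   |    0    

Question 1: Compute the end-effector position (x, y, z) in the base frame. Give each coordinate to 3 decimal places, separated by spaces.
after link 1: o_1 = (1.4142, -1.4142, 0.0000)
after link 2: o_2 = (3.9142, -3.9142, 3.5355)
after link 3: o_3 = (3.7929, -8.0355, 0.7071)
after link 4: o_4 = (0.5858, -6.2426, -2.8284)
after link 5: o_5 = (-0.9142, -4.7426, -0.7071)
after link 6: o_6 = (-1.2321, -1.5964, -3.1566)

-1.232 -1.596 -3.157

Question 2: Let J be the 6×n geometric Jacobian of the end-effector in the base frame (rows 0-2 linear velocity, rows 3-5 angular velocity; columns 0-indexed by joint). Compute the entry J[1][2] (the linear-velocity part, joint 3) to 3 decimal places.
-0.500

prismatic axis z_2 = (0.5000,-0.5000,-0.7071)
J_v[:, 2] = z_2; J_ω[:, 2] = (0,0,0)
entry J[1][2] = -0.5000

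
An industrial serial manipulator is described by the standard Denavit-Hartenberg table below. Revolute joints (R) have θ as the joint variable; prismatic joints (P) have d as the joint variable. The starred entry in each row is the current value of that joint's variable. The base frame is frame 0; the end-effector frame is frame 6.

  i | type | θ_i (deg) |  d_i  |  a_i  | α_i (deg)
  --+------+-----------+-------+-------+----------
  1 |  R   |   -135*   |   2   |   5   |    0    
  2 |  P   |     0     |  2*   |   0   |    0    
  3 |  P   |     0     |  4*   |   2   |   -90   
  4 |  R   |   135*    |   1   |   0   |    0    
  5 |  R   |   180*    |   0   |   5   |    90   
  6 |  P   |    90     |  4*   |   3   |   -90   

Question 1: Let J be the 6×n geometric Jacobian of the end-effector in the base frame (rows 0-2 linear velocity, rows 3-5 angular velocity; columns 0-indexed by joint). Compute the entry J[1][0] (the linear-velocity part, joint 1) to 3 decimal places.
-2.621

axis z_0 = ẑ; lever o_n−o_0 = (-2.6213,-8.2782,14.3640)
cross product → J_v[:, 0] = (8.2782,-2.6213,0.0000)
J_ω[:, 0] = z_0
entry J[1][0] = -2.6213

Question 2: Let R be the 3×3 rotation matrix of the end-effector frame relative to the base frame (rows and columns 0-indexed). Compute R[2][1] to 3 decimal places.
End-effector y-axis (col 1 of R) = (-0.5000,-0.5000,-0.7071)
R[2][1] = -0.7071

-0.707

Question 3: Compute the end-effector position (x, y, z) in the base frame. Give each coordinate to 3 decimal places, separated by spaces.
-2.621 -8.278 14.364

after link 1: o_1 = (-3.5355, -3.5355, 2.0000)
after link 2: o_2 = (-3.5355, -3.5355, 4.0000)
after link 3: o_3 = (-4.9497, -4.9497, 8.0000)
after link 4: o_4 = (-4.2426, -5.6569, 8.0000)
after link 5: o_5 = (-6.7426, -8.1569, 11.5355)
after link 6: o_6 = (-2.6213, -8.2782, 14.3640)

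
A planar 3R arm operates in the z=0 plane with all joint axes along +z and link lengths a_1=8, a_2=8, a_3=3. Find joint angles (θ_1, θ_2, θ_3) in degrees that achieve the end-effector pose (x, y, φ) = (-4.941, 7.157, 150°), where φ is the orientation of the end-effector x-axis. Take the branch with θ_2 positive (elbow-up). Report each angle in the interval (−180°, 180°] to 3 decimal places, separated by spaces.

wrist centre = target − a_3·(cos φ, sin φ) = (-2.3429, 5.6570)
cos θ_2 = (37.4909−8²−8²)/(2·8·8) = -0.7071; θ_2 = 134.9996° (elbow-up)
β = atan2(5.6570,-2.3429) = 112.4976°; ψ = atan2(5.6569,2.3432) = 67.4998°
θ_1 = β − ψ = 44.9978°
θ_3 = φ − θ_1 − θ_2 = -29.9974° (wrapped to (-180°,180°])

44.998 135.000 -29.997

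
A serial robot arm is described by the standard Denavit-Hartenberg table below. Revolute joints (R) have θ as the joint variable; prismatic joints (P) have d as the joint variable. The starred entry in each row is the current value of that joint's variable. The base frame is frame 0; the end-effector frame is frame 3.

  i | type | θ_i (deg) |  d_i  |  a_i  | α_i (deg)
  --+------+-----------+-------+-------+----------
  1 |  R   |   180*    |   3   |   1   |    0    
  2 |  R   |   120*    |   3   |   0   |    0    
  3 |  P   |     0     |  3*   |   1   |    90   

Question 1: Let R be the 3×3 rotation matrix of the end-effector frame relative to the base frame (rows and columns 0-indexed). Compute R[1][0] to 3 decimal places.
End-effector x-axis (col 0 of R) = (0.5000,-0.8660,0.0000)
R[1][0] = -0.8660

-0.866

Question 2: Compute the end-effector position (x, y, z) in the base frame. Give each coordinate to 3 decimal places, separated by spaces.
after link 1: o_1 = (-1.0000, 0.0000, 3.0000)
after link 2: o_2 = (-1.0000, 0.0000, 6.0000)
after link 3: o_3 = (-0.5000, -0.8660, 9.0000)

-0.500 -0.866 9.000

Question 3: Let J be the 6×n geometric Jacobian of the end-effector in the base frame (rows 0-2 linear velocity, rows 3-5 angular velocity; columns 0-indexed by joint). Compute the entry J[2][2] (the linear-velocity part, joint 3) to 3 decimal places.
prismatic axis z_2 = (0.0000,0.0000,1.0000)
J_v[:, 2] = z_2; J_ω[:, 2] = (0,0,0)
entry J[2][2] = 1.0000

1.000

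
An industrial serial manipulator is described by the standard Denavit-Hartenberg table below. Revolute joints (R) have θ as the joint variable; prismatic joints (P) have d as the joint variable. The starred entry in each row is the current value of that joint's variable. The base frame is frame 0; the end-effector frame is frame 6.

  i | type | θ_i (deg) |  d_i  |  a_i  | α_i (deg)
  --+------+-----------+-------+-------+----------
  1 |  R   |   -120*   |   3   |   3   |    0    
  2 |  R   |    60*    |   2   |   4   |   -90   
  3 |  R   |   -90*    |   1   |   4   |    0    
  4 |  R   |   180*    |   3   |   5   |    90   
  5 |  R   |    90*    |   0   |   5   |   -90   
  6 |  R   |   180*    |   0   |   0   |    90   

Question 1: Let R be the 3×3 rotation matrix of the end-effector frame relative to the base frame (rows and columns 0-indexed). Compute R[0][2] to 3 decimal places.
-0.500

End-effector z-axis (col 2 of R) = (-0.5000,0.8660,0.0000)
R[0][2] = -0.5000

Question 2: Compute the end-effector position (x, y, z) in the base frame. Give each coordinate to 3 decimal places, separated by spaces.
8.294 -1.562 4.000

after link 1: o_1 = (-1.5000, -2.5981, 3.0000)
after link 2: o_2 = (0.5000, -6.0622, 5.0000)
after link 3: o_3 = (1.3660, -5.5622, 9.0000)
after link 4: o_4 = (3.9641, -4.0622, 4.0000)
after link 5: o_5 = (8.2942, -1.5622, 4.0000)
after link 6: o_6 = (8.2942, -1.5622, 4.0000)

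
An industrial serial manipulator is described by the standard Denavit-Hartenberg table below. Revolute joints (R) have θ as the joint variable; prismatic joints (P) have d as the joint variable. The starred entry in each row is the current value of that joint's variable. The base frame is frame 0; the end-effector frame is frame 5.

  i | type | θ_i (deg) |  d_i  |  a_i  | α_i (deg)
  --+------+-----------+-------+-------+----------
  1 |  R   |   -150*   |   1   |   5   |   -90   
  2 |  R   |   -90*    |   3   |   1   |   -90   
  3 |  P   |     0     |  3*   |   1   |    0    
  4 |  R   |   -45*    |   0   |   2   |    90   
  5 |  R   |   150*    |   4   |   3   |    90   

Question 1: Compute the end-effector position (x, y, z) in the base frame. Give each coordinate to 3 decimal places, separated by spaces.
-5.524 -9.431 -0.251

after link 1: o_1 = (-4.3301, -2.5000, 1.0000)
after link 2: o_2 = (-2.8301, -5.0981, 2.0000)
after link 3: o_3 = (-5.4282, -6.5981, 3.0000)
after link 4: o_4 = (-4.7211, -7.8228, 4.4142)
after link 5: o_5 = (-5.5245, -9.4313, -0.2513)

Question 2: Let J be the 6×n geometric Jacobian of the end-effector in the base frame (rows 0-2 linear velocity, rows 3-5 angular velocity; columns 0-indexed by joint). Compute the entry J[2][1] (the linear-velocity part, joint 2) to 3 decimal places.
axis z_1 = (0.5000,-0.8660,0.0000); lever o_n−o_1 = (-1.1944,-6.9313,-1.2513)
cross product → J_v[:, 1] = (1.0837,0.6257,-4.5000)
J_ω[:, 1] = z_1
entry J[2][1] = -4.5000

-4.500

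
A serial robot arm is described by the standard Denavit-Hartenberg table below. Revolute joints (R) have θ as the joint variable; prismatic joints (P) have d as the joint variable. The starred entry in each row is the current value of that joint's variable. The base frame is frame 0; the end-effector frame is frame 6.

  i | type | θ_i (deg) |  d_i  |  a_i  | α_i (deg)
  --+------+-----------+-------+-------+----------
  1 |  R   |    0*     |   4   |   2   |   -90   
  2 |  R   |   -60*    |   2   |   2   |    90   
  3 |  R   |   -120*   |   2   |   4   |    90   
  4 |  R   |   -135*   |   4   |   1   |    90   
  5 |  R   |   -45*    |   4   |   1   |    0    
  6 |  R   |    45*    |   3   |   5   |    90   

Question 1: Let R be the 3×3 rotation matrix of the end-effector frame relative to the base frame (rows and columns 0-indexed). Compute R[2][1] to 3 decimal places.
End-effector y-axis (col 1 of R) = (-0.4356,0.6124,0.6597)
R[2][1] = 0.6597

0.660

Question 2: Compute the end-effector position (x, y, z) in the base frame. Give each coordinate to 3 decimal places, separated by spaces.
1.086 8.576 6.831

after link 1: o_1 = (2.0000, 0.0000, 4.0000)
after link 2: o_2 = (3.0000, 2.0000, 5.7321)
after link 3: o_3 = (0.2679, -1.4641, 5.0000)
after link 4: o_4 = (-0.6750, 1.1483, 1.9526)
after link 5: o_5 = (-1.5531, 3.6772, 5.0884)
after link 6: o_6 = (1.0858, 8.5762, 6.8308)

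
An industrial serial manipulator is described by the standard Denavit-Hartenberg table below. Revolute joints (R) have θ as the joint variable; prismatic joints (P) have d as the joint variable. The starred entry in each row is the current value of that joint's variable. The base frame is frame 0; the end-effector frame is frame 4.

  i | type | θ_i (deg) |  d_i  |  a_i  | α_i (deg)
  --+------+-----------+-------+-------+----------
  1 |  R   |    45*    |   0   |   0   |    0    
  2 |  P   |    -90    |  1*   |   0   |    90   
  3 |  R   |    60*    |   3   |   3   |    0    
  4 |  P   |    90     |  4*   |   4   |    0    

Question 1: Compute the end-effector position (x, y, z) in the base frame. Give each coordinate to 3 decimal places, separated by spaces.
-6.339 -3.561 5.598

after link 1: o_1 = (0.0000, 0.0000, 0.0000)
after link 2: o_2 = (0.0000, 0.0000, 1.0000)
after link 3: o_3 = (-1.0607, -3.1820, 3.5981)
after link 4: o_4 = (-6.3386, -3.5609, 5.5981)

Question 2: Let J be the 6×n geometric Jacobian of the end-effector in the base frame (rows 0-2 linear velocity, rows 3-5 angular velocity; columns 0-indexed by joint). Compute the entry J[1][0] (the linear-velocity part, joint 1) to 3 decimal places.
axis z_0 = ẑ; lever o_n−o_0 = (-6.3386,-3.5609,5.5981)
cross product → J_v[:, 0] = (3.5609,-6.3386,0.0000)
J_ω[:, 0] = z_0
entry J[1][0] = -6.3386

-6.339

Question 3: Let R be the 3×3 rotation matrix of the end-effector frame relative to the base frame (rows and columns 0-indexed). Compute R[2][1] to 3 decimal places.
-0.866

End-effector y-axis (col 1 of R) = (-0.3536,0.3536,-0.8660)
R[2][1] = -0.8660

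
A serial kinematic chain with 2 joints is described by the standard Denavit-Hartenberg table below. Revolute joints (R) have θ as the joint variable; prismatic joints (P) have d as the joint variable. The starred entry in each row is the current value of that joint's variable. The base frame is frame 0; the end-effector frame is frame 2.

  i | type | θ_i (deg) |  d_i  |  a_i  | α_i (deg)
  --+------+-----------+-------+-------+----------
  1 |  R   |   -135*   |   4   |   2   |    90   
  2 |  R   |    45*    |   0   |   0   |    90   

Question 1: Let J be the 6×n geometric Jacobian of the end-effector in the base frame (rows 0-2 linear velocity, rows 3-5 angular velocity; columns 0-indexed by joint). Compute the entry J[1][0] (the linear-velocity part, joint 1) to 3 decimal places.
-1.414

axis z_0 = ẑ; lever o_n−o_0 = (-1.4142,-1.4142,4.0000)
cross product → J_v[:, 0] = (1.4142,-1.4142,0.0000)
J_ω[:, 0] = z_0
entry J[1][0] = -1.4142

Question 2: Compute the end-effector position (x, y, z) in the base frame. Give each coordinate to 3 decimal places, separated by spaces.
-1.414 -1.414 4.000

after link 1: o_1 = (-1.4142, -1.4142, 4.0000)
after link 2: o_2 = (-1.4142, -1.4142, 4.0000)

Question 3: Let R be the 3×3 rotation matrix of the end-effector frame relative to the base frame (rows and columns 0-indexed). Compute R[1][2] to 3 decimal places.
-0.500

End-effector z-axis (col 2 of R) = (-0.5000,-0.5000,-0.7071)
R[1][2] = -0.5000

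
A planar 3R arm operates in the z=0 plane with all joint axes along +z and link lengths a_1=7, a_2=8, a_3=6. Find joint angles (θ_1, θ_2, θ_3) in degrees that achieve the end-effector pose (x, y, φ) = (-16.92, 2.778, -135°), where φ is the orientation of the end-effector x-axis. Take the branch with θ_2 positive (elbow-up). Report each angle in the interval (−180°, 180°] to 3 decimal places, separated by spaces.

wrist centre = target − a_3·(cos φ, sin φ) = (-12.6774, 7.0206)
cos θ_2 = (210.0048−7²−8²)/(2·7·8) = 0.8661; θ_2 = 29.9898° (elbow-up)
β = atan2(7.0206,-12.6774) = 151.0226°; ψ = atan2(3.9988,13.9289) = 16.0179°
θ_1 = β − ψ = 135.0047°
θ_3 = φ − θ_1 − θ_2 = 60.0055° (wrapped to (-180°,180°])

135.005 29.990 60.006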